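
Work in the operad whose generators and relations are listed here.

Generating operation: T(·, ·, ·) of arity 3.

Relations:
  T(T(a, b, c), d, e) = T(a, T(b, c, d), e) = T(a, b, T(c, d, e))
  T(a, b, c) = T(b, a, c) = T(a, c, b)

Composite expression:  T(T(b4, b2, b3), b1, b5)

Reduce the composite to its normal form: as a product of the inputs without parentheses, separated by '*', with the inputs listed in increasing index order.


b1 * b2 * b3 * b4 * b5

Both nesting and order wash out for T; what remains is which b's occur.
T(b4, b2, b3) unparenthesizes to b4 * b2 * b3
T(T(b4, b2, b3), b1, b5) unparenthesizes to b4 * b2 * b3 * b1 * b5
putting the inputs in ascending order: b1 * b2 * b3 * b4 * b5


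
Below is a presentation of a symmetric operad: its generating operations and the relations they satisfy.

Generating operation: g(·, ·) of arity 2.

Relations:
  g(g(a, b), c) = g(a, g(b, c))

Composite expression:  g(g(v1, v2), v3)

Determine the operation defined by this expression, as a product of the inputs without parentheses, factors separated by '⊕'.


Every regrouping of g is equal, so read the v-inputs in written order.
g(v1, v2) flattens to v1 ⊕ v2
g(g(v1, v2), v3) flattens to v1 ⊕ v2 ⊕ v3

v1 ⊕ v2 ⊕ v3


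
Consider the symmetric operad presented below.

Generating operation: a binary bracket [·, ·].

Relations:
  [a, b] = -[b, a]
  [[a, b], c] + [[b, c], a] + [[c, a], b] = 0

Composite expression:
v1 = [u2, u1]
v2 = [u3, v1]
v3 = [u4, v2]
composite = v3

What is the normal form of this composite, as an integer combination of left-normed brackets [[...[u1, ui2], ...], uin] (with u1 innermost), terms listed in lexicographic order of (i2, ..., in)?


-[[[u1, u2], u3], u4]


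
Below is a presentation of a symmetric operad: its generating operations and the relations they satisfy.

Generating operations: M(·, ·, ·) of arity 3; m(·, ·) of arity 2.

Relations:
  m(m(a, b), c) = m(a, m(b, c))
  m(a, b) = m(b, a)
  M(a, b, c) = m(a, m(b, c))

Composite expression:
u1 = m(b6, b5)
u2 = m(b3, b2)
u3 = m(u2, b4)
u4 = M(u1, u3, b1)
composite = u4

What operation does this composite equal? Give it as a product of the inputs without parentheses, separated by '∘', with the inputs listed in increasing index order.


b1 ∘ b2 ∘ b3 ∘ b4 ∘ b5 ∘ b6

Key point: M commutes, so take the b-inputs in any fixed order.
m(b6, b5) spells out as b6 ∘ b5
m(b3, b2) spells out as b3 ∘ b2
m(m(b3, b2), b4) spells out as b3 ∘ b2 ∘ b4
M(m(b6, b5), m(m(b3, b2), b4), b1) spells out as b6 ∘ b5 ∘ b3 ∘ b2 ∘ b4 ∘ b1
sorting the factors by input index: b1 ∘ b2 ∘ b3 ∘ b4 ∘ b5 ∘ b6


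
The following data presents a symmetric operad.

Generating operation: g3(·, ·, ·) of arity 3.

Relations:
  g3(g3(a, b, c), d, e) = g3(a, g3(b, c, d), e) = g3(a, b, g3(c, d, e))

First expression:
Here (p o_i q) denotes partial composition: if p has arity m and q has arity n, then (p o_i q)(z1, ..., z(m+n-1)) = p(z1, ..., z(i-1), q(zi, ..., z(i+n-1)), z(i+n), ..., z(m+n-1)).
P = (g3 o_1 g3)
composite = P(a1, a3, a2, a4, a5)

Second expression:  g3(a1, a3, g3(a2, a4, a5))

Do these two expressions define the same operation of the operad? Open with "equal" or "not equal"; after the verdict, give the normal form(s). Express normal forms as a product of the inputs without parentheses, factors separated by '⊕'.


equal; both compose to a1 ⊕ a3 ⊕ a2 ⊕ a4 ⊕ a5

In normal form, the first expression is a1 ⊕ a3 ⊕ a2 ⊕ a4 ⊕ a5
In normal form, the second expression is a1 ⊕ a3 ⊕ a2 ⊕ a4 ⊕ a5
Both agree, so they are equal.


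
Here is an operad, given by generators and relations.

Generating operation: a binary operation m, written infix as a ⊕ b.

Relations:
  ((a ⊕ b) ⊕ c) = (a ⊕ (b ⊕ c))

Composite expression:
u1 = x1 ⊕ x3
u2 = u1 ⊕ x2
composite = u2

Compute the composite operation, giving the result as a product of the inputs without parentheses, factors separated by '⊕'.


x1 ⊕ x3 ⊕ x2

Under associativity of m, the answer is the x's in reading order.
(x1 ⊕ x3) collapses to x1 ⊕ x3
((x1 ⊕ x3) ⊕ x2) collapses to x1 ⊕ x3 ⊕ x2


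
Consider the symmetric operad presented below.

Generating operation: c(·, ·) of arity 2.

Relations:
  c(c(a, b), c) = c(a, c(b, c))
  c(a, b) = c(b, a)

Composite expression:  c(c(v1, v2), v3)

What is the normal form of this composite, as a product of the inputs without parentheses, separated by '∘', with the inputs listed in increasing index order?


v1 ∘ v2 ∘ v3

Any arrangement under c is one operation, so sort the v-inputs.
c(v1, v2) unparenthesizes to v1 ∘ v2
c(c(v1, v2), v3) unparenthesizes to v1 ∘ v2 ∘ v3
putting the inputs in ascending order: v1 ∘ v2 ∘ v3


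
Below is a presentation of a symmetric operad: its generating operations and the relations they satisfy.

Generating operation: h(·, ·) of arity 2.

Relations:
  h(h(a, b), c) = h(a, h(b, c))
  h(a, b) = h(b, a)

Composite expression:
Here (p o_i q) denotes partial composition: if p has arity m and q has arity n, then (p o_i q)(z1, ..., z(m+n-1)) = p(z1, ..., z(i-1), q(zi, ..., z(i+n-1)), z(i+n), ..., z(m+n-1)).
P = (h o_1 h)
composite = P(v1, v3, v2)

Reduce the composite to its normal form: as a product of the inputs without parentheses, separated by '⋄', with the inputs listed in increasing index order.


v1 ⋄ v2 ⋄ v3

Key point: h commutes, so take the v-inputs in any fixed order.
h(v1, v3) unparenthesizes to v1 ⋄ v3
h(h(v1, v3), v2) unparenthesizes to v1 ⋄ v3 ⋄ v2
sorting the factors by input index: v1 ⋄ v2 ⋄ v3


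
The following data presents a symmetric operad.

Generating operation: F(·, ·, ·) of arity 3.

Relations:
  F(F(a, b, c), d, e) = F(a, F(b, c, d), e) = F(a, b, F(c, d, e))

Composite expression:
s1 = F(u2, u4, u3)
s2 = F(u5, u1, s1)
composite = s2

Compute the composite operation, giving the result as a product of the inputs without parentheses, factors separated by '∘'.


u5 ∘ u1 ∘ u2 ∘ u4 ∘ u3

Associativity of F dissolves the nesting; only the u-input order survives.
F(u2, u4, u3) reduces to u2 ∘ u4 ∘ u3
F(u5, u1, F(u2, u4, u3)) reduces to u5 ∘ u1 ∘ u2 ∘ u4 ∘ u3


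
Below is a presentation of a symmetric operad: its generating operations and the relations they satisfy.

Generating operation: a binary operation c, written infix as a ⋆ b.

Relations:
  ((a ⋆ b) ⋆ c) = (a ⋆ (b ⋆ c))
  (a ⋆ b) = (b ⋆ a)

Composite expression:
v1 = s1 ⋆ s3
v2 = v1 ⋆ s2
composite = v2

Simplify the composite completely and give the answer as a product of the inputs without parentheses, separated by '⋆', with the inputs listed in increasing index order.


Both nesting and order wash out for c; what remains is which s's occur.
(s1 ⋆ s3) collapses to s1 ⋆ s3
((s1 ⋆ s3) ⋆ s2) collapses to s1 ⋆ s3 ⋆ s2
reordering the factors by index: s1 ⋆ s2 ⋆ s3

s1 ⋆ s2 ⋆ s3


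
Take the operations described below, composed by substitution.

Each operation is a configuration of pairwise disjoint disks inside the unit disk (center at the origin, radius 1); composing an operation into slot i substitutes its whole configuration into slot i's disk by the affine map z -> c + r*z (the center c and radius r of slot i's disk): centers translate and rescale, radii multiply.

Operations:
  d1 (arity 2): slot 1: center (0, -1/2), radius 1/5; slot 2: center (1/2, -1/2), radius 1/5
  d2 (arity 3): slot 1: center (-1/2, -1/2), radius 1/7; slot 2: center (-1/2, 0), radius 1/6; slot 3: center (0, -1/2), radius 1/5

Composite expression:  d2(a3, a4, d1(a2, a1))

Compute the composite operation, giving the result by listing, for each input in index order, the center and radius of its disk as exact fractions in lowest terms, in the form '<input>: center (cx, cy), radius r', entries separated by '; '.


Nesting under d2 composes maps z -> c + r*z down each a-path.
for a3, the 1-step affine chain lands on center (-1/2, -1/2), radius 1/7
for a4, the 1-step affine chain lands on center (-1/2, 0), radius 1/6
for a2, the 2-step affine chain lands on center (0, -3/5), radius 1/25
for a1, the 2-step affine chain lands on center (1/10, -3/5), radius 1/25

a1: center (1/10, -3/5), radius 1/25; a2: center (0, -3/5), radius 1/25; a3: center (-1/2, -1/2), radius 1/7; a4: center (-1/2, 0), radius 1/6


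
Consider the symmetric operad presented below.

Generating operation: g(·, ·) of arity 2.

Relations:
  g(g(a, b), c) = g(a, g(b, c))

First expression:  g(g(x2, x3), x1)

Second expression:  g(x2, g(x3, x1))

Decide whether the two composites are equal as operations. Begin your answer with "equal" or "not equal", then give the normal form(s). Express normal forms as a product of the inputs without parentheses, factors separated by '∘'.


equal; both compose to x2 ∘ x3 ∘ x1


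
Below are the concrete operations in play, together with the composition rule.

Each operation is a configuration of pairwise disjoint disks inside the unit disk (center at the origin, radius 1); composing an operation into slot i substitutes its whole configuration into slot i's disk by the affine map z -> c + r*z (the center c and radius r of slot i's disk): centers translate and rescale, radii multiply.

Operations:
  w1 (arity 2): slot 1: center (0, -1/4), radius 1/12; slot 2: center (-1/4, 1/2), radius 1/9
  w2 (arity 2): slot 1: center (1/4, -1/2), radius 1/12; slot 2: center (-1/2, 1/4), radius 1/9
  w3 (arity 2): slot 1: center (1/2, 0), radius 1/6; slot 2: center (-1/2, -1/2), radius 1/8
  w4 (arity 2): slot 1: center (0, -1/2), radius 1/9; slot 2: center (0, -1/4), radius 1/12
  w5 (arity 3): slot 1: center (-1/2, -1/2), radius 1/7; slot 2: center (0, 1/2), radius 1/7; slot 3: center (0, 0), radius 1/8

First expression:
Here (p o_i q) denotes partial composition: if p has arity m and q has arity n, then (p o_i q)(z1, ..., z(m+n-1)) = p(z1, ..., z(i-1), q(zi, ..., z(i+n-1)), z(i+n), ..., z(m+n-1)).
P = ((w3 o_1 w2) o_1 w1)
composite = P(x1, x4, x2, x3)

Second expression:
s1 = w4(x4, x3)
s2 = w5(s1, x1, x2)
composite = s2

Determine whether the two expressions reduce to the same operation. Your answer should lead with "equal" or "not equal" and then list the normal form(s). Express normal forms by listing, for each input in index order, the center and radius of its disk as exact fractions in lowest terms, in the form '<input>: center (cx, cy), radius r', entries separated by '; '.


Reducing the first expression gives x1: center (13/24, -25/288), radius 1/864; x2: center (5/12, 1/24), radius 1/54; x3: center (-1/2, -1/2), radius 1/8; x4: center (155/288, -11/144), radius 1/648
Reducing the second expression gives x1: center (0, 1/2), radius 1/7; x2: center (0, 0), radius 1/8; x3: center (-1/2, -15/28), radius 1/84; x4: center (-1/2, -4/7), radius 1/63
They disagree, so not equal.

not equal: they reduce to x1: center (13/24, -25/288), radius 1/864; x2: center (5/12, 1/24), radius 1/54; x3: center (-1/2, -1/2), radius 1/8; x4: center (155/288, -11/144), radius 1/648 and x1: center (0, 1/2), radius 1/7; x2: center (0, 0), radius 1/8; x3: center (-1/2, -15/28), radius 1/84; x4: center (-1/2, -4/7), radius 1/63


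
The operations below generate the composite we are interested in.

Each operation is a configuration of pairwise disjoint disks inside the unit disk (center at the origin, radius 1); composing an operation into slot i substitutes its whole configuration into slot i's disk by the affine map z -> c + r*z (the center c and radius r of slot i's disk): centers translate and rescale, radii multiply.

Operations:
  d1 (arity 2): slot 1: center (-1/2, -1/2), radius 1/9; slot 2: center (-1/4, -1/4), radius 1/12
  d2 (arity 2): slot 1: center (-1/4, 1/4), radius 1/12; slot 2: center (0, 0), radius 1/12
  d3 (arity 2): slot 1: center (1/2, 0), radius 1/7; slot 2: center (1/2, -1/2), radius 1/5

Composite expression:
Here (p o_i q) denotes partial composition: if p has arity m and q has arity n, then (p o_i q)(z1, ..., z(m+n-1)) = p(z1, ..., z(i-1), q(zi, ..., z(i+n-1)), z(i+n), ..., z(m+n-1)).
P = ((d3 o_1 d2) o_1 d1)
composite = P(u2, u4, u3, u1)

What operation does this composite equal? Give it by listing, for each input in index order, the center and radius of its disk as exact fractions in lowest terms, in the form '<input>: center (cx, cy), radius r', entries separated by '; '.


Each u-disk chains the slot maps above it in d3; radii multiply.
for u2, the 3-step affine chain lands on center (11/24, 5/168), radius 1/756
for u4, the 3-step affine chain lands on center (155/336, 11/336), radius 1/1008
for u3, the 2-step affine chain lands on center (1/2, 0), radius 1/84
for u1, the 1-step affine chain lands on center (1/2, -1/2), radius 1/5

u1: center (1/2, -1/2), radius 1/5; u2: center (11/24, 5/168), radius 1/756; u3: center (1/2, 0), radius 1/84; u4: center (155/336, 11/336), radius 1/1008


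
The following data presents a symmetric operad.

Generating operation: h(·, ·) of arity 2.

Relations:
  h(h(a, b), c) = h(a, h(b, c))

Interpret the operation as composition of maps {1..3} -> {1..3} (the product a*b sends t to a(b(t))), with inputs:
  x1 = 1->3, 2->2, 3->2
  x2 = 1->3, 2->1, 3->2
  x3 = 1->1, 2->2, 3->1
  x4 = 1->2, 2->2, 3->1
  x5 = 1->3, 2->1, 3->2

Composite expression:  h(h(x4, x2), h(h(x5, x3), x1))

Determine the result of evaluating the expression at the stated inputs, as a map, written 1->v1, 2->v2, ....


h(x4, x2) = 1->1, 2->2, 3->2
h(x5, x3) = 1->3, 2->1, 3->3
h(h(x5, x3), x1) = 1->3, 2->1, 3->1
h(h(x4, x2), h(h(x5, x3), x1)) = 1->2, 2->1, 3->1

1->2, 2->1, 3->1


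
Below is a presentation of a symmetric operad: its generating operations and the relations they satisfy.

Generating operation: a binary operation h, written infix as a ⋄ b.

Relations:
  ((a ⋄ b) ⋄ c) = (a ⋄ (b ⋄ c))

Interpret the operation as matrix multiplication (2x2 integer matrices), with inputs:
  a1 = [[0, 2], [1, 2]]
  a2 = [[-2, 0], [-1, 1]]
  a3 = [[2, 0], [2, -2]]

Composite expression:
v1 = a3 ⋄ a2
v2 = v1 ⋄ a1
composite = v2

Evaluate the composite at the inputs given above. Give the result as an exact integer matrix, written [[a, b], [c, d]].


[[0, -8], [-2, -8]]

(a3 ⋄ a2) = [[-4, 0], [-2, -2]]
((a3 ⋄ a2) ⋄ a1) = [[0, -8], [-2, -8]]


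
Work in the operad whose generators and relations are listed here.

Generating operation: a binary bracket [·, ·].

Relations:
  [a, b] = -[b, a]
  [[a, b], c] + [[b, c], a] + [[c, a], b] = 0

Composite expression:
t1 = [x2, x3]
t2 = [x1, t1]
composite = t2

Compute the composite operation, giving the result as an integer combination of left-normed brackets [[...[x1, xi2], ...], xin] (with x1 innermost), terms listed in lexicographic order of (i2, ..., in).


[[x1, x2], x3] - [[x1, x3], x2]

Expand each bracket as ab - ba; the x1-initial words give the coefficients.
Composite bracket: [x1, [x2, x3]]
Each bracket splits as ab - ba, giving 4 signed words (2^2 = 4).
The x1-initial words carry the normal form:
  sign of x1x2x3 is +1, so it contributes +[[x1, x2], x3]
  sign of x1x3x2 is -1, so it contributes -[[x1, x3], x2]


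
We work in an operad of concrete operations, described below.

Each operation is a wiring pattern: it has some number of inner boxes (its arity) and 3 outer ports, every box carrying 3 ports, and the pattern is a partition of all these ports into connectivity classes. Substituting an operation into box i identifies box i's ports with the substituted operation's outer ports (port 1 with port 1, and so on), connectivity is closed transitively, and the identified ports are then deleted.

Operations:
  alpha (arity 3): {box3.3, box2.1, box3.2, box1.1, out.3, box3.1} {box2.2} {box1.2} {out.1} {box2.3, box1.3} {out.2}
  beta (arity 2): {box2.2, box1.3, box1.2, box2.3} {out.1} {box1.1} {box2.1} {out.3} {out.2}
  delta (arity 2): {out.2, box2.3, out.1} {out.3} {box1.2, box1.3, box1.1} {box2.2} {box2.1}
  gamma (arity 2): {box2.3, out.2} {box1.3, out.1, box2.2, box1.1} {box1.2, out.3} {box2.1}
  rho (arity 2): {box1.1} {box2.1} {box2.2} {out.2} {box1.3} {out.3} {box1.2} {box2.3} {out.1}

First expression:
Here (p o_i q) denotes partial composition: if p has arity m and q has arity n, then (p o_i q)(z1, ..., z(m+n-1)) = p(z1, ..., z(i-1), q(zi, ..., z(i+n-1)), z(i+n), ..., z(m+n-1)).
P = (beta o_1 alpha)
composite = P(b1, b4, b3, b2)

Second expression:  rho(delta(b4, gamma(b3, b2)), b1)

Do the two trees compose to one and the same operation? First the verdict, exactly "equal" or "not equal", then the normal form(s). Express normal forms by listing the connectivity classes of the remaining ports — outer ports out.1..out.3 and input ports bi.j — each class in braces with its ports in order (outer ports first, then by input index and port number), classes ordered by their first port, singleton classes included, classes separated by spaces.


not equal: they reduce to {out.1} {out.2} {out.3} {b1.1, b2.2, b2.3, b3.1, b3.2, b3.3, b4.1} {b1.2} {b1.3, b4.3} {b2.1} {b4.2} and {out.1} {out.2} {out.3} {b1.1} {b1.2} {b1.3} {b2.1} {b2.2, b3.1, b3.3} {b2.3} {b3.2} {b4.1, b4.2, b4.3}

Normal form of the first expression: {out.1} {out.2} {out.3} {b1.1, b2.2, b2.3, b3.1, b3.2, b3.3, b4.1} {b1.2} {b1.3, b4.3} {b2.1} {b4.2}
Normal form of the second expression: {out.1} {out.2} {out.3} {b1.1} {b1.2} {b1.3} {b2.1} {b2.2, b3.1, b3.3} {b2.3} {b3.2} {b4.1, b4.2, b4.3}
Different reductions; not equal.


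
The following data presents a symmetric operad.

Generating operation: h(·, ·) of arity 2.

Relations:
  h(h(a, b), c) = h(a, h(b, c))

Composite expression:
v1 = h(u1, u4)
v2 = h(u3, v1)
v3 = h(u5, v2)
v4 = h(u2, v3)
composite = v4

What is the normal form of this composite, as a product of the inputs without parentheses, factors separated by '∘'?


Key point: h is associative — brackets drop, the u-order remains.
h(u1, u4) spells out as u1 ∘ u4
h(u3, h(u1, u4)) spells out as u3 ∘ u1 ∘ u4
h(u5, h(u3, h(u1, u4))) spells out as u5 ∘ u3 ∘ u1 ∘ u4
h(u2, h(u5, h(u3, h(u1, u4)))) spells out as u2 ∘ u5 ∘ u3 ∘ u1 ∘ u4

u2 ∘ u5 ∘ u3 ∘ u1 ∘ u4


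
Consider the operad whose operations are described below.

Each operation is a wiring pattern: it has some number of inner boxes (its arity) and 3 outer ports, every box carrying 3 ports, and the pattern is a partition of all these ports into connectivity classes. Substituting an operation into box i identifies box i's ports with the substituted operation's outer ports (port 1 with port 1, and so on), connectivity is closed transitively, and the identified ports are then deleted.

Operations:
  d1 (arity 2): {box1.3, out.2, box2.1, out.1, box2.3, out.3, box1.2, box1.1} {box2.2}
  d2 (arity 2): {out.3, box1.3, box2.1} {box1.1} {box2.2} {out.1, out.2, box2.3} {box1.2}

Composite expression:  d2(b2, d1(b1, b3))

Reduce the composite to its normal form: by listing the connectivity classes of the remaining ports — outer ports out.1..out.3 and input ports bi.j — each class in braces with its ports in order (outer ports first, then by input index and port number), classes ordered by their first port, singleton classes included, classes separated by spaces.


Two ports join when wires chain via d2-identified ports.
the subtree at d1 composes to {out.1, out.2, out.3, b1.1, b1.2, b1.3, b3.1, b3.3} {b3.2} on (b1, b3); out.j = own outer ports
the subtree at d2 composes to {out.1, out.2, out.3, b1.1, b1.2, b1.3, b2.3, b3.1, b3.3} {b2.1} {b2.2} {b3.2} on (b2, b1, b3); out.j = own outer ports

{out.1, out.2, out.3, b1.1, b1.2, b1.3, b2.3, b3.1, b3.3} {b2.1} {b2.2} {b3.2}


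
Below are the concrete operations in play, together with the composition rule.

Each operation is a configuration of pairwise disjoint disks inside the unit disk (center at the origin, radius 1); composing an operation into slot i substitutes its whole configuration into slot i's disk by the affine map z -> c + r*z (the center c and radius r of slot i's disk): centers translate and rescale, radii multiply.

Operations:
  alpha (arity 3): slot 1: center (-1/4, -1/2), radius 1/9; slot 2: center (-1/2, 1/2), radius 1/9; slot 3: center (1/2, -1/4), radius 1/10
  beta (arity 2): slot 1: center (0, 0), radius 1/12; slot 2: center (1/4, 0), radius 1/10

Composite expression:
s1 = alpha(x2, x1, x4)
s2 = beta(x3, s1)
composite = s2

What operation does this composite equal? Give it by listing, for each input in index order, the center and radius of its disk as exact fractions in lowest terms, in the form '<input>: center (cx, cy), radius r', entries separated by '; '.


x1: center (1/5, 1/20), radius 1/90; x2: center (9/40, -1/20), radius 1/90; x3: center (0, 0), radius 1/12; x4: center (3/10, -1/40), radius 1/100

Only the slot chain above each x matters under beta; compose those maps.
input x3: composing its 1 substitution step yields center (0, 0), radius 1/12
input x2: composing its 2 substitution steps yields center (9/40, -1/20), radius 1/90
input x1: composing its 2 substitution steps yields center (1/5, 1/20), radius 1/90
input x4: composing its 2 substitution steps yields center (3/10, -1/40), radius 1/100


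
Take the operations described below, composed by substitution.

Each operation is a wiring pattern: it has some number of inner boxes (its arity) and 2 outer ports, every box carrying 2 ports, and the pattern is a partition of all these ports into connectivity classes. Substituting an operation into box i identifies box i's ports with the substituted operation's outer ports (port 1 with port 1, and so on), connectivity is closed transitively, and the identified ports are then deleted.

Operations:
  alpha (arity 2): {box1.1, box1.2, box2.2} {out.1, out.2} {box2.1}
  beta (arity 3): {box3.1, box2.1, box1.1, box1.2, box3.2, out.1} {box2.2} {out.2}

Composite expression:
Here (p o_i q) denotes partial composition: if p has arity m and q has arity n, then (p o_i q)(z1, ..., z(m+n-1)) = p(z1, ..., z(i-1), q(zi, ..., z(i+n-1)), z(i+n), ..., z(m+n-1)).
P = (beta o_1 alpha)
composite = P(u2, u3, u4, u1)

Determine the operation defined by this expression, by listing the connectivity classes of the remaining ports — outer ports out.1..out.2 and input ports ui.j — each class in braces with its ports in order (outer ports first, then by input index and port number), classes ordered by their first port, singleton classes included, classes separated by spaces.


{out.1, u1.1, u1.2, u4.1} {out.2} {u2.1, u2.2, u3.2} {u3.1} {u4.2}


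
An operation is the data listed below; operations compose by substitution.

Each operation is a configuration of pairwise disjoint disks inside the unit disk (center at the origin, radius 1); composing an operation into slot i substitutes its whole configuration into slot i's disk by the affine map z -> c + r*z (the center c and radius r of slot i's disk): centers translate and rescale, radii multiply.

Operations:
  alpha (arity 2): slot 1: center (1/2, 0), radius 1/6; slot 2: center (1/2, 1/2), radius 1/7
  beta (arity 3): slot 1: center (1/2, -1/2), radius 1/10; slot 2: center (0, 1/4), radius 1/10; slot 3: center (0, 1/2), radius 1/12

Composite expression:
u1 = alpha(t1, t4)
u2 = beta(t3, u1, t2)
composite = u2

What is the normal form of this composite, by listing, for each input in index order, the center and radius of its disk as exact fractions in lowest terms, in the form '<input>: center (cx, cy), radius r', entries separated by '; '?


t1: center (1/20, 1/4), radius 1/60; t2: center (0, 1/2), radius 1/12; t3: center (1/2, -1/2), radius 1/10; t4: center (1/20, 3/10), radius 1/70


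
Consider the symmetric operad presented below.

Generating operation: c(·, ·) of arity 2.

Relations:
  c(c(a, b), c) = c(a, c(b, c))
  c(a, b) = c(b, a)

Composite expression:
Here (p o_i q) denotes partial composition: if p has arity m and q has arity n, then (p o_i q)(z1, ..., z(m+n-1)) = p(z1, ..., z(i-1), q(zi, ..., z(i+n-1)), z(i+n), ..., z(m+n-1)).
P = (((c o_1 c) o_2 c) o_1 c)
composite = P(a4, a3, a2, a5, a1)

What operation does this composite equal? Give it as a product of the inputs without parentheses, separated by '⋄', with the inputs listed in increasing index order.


a1 ⋄ a2 ⋄ a3 ⋄ a4 ⋄ a5


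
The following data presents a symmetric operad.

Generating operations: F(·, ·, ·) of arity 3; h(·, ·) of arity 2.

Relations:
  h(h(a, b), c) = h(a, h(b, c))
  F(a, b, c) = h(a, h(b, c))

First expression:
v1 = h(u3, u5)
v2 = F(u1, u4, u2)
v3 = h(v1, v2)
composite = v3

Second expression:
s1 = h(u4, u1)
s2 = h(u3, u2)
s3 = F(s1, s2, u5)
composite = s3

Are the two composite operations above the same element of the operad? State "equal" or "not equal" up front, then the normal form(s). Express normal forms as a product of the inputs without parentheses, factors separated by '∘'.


not equal — first u3 ∘ u5 ∘ u1 ∘ u4 ∘ u2, second u4 ∘ u1 ∘ u3 ∘ u2 ∘ u5

Normal form of the first expression: u3 ∘ u5 ∘ u1 ∘ u4 ∘ u2
Normal form of the second expression: u4 ∘ u1 ∘ u3 ∘ u2 ∘ u5
Distinct normal forms: not equal.


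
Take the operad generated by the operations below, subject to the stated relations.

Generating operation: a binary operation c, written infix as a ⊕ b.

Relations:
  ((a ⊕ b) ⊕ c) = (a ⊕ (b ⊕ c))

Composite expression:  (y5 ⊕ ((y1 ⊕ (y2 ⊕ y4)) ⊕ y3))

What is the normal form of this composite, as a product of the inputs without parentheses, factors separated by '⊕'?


y5 ⊕ y1 ⊕ y2 ⊕ y4 ⊕ y3

The c-tree's shape is irrelevant; the y-reading-order decides.
(y2 ⊕ y4) flattens to y2 ⊕ y4
(y1 ⊕ (y2 ⊕ y4)) flattens to y1 ⊕ y2 ⊕ y4
((y1 ⊕ (y2 ⊕ y4)) ⊕ y3) flattens to y1 ⊕ y2 ⊕ y4 ⊕ y3
(y5 ⊕ ((y1 ⊕ (y2 ⊕ y4)) ⊕ y3)) flattens to y5 ⊕ y1 ⊕ y2 ⊕ y4 ⊕ y3


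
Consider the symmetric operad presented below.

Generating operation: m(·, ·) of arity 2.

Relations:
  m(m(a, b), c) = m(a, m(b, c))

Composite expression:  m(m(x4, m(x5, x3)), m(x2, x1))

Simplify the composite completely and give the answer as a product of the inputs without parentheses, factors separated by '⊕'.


All parenthesizations of m agree; list the x-inputs left to right.
m(x5, x3) flattens to x5 ⊕ x3
m(x4, m(x5, x3)) flattens to x4 ⊕ x5 ⊕ x3
m(x2, x1) flattens to x2 ⊕ x1
m(m(x4, m(x5, x3)), m(x2, x1)) flattens to x4 ⊕ x5 ⊕ x3 ⊕ x2 ⊕ x1

x4 ⊕ x5 ⊕ x3 ⊕ x2 ⊕ x1


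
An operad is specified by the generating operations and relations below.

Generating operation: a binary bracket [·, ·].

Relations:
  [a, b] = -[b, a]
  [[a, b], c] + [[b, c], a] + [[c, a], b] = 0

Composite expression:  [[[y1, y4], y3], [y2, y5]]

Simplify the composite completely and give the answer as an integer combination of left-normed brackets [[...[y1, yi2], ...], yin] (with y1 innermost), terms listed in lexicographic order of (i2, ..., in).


[[[[y1, y4], y3], y2], y5] - [[[[y1, y4], y3], y5], y2]

Skip Jacobi rewriting: expand, keep y1-initial words, read off terms.
Composite bracket: [[[y1, y4], y3], [y2, y5]]
Applying ab - ba throughout gives 16 signed words (2^4 = 16).
Only words starting with y1 matter:
  y1y4y3y2y5 appears with sign +1, giving the term +[[[[y1, y4], y3], y2], y5]
  y1y4y3y5y2 appears with sign -1, giving the term -[[[[y1, y4], y3], y5], y2]


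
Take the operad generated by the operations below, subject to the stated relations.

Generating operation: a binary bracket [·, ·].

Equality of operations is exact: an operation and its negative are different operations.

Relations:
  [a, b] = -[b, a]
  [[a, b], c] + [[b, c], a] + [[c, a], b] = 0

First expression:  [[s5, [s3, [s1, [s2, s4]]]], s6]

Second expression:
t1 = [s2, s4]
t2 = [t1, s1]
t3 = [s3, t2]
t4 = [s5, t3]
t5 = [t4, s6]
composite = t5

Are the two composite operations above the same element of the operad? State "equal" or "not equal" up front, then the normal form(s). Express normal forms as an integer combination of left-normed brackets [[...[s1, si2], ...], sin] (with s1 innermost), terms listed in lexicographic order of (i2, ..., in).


The first expression, normalized: [[[[[s1, s2], s4], s3], s5], s6] - [[[[[s1, s4], s2], s3], s5], s6]
The second expression, normalized: -[[[[[s1, s2], s4], s3], s5], s6] + [[[[[s1, s4], s2], s3], s5], s6]
Distinct normal forms: not equal.

not equal; the first gives [[[[[s1, s2], s4], s3], s5], s6] - [[[[[s1, s4], s2], s3], s5], s6] and the second -[[[[[s1, s2], s4], s3], s5], s6] + [[[[[s1, s4], s2], s3], s5], s6]


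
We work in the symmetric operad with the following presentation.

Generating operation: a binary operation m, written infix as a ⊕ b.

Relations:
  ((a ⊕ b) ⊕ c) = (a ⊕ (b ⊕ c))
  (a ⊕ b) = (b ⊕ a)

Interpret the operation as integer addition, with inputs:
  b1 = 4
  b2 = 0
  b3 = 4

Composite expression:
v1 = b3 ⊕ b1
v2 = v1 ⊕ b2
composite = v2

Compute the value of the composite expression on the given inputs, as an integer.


8

(b3 ⊕ b1) = 8
((b3 ⊕ b1) ⊕ b2) = 8


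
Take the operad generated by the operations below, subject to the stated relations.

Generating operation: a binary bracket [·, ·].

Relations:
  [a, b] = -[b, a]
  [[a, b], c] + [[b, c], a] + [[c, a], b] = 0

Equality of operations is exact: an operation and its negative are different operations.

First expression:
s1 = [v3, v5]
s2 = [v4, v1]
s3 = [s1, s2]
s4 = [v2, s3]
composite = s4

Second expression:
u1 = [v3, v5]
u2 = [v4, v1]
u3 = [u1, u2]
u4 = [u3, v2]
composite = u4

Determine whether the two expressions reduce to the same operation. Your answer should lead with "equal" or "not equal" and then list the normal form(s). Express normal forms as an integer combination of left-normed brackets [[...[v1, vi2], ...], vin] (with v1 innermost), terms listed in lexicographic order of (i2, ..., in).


not equal: they reduce to -[[[[v1, v4], v3], v5], v2] + [[[[v1, v4], v5], v3], v2] and [[[[v1, v4], v3], v5], v2] - [[[[v1, v4], v5], v3], v2]

In normal form, the first expression is -[[[[v1, v4], v3], v5], v2] + [[[[v1, v4], v5], v3], v2]
In normal form, the second expression is [[[[v1, v4], v3], v5], v2] - [[[[v1, v4], v5], v3], v2]
The normal forms differ: not equal.


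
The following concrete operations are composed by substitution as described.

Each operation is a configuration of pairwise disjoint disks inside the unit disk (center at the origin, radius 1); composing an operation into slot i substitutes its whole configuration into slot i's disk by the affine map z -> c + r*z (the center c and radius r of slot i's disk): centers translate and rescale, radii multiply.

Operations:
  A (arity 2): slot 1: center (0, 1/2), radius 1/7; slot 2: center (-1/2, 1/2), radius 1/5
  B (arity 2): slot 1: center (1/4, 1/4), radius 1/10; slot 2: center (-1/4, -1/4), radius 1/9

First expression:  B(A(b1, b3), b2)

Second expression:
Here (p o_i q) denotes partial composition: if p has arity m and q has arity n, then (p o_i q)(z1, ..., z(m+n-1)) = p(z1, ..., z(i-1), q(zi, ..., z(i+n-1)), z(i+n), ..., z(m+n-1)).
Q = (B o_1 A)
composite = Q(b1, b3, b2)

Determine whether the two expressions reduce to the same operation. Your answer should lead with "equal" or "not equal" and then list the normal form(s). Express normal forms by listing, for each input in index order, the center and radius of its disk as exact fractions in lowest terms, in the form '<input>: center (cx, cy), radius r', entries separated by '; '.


Normal form of the first expression: b1: center (1/4, 3/10), radius 1/70; b2: center (-1/4, -1/4), radius 1/9; b3: center (1/5, 3/10), radius 1/50
Normal form of the second expression: b1: center (1/4, 3/10), radius 1/70; b2: center (-1/4, -1/4), radius 1/9; b3: center (1/5, 3/10), radius 1/50
The normal forms match — equal.

equal; the common form is b1: center (1/4, 3/10), radius 1/70; b2: center (-1/4, -1/4), radius 1/9; b3: center (1/5, 3/10), radius 1/50


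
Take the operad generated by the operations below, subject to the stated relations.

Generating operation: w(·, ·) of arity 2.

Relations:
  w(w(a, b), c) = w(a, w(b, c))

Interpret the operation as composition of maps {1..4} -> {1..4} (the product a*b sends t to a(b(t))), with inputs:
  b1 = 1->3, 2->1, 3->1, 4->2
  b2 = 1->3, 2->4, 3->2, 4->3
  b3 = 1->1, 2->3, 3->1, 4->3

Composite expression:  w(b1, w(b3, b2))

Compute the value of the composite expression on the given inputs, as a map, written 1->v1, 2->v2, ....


1->3, 2->1, 3->1, 4->3

w(b3, b2) = 1->1, 2->3, 3->3, 4->1
w(b1, w(b3, b2)) = 1->3, 2->1, 3->1, 4->3


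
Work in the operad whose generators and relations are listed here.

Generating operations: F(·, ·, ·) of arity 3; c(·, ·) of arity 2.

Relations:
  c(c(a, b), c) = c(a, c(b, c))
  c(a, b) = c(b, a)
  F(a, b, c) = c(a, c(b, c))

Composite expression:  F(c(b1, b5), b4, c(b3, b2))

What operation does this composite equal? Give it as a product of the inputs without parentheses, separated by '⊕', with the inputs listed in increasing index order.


Shape and order are irrelevant to F; the b-input set decides.
c(b1, b5) flattens to b1 ⊕ b5
c(b3, b2) flattens to b3 ⊕ b2
F(c(b1, b5), b4, c(b3, b2)) flattens to b1 ⊕ b5 ⊕ b4 ⊕ b3 ⊕ b2
reordering the factors by index: b1 ⊕ b2 ⊕ b3 ⊕ b4 ⊕ b5

b1 ⊕ b2 ⊕ b3 ⊕ b4 ⊕ b5


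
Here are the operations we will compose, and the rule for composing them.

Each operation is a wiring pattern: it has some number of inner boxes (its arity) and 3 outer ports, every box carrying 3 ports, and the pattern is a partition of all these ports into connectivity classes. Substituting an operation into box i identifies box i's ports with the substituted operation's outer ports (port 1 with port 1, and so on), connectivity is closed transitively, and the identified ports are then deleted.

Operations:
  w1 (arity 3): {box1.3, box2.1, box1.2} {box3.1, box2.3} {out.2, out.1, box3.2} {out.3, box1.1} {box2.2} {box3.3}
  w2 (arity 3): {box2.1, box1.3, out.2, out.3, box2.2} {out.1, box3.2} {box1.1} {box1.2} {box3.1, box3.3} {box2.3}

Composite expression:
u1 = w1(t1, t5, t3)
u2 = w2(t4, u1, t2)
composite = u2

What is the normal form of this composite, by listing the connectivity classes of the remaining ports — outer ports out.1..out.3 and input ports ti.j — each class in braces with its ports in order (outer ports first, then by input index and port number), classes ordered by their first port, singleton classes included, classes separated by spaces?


{out.1, t2.2} {out.2, out.3, t3.2, t4.3} {t1.1} {t1.2, t1.3, t5.1} {t2.1, t2.3} {t3.1, t5.3} {t3.3} {t4.1} {t4.2} {t5.2}

After gluing at w2, chains via deleted ports link the t-ports.
composing w1 on (t1, t5, t3), with out.j its own outer ports: {out.1, out.2, t3.2} {out.3, t1.1} {t1.2, t1.3, t5.1} {t3.1, t5.3} {t3.3} {t5.2}
composing w2 on (t4, t1, t5, t3, t2), with out.j its own outer ports: {out.1, t2.2} {out.2, out.3, t3.2, t4.3} {t1.1} {t1.2, t1.3, t5.1} {t2.1, t2.3} {t3.1, t5.3} {t3.3} {t4.1} {t4.2} {t5.2}


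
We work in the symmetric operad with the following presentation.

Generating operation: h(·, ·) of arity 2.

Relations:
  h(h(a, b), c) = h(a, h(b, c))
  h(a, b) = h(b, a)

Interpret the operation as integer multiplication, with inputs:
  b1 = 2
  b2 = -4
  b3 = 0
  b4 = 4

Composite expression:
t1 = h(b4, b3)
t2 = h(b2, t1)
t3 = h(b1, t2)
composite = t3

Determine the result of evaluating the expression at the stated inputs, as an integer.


0

h(b4, b3) = 0
h(b2, h(b4, b3)) = 0
h(b1, h(b2, h(b4, b3))) = 0


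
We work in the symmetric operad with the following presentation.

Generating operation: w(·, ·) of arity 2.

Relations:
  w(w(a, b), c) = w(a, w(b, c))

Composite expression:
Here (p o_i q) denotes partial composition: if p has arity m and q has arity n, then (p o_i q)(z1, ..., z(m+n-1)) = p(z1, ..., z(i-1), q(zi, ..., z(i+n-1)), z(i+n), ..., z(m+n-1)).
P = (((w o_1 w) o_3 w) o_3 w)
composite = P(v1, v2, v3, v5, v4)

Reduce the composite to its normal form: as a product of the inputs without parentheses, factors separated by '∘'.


v1 ∘ v2 ∘ v3 ∘ v5 ∘ v4

All parenthesizations of w agree; list the v-inputs left to right.
w(v1, v2) collapses to v1 ∘ v2
w(v3, v5) collapses to v3 ∘ v5
w(w(v3, v5), v4) collapses to v3 ∘ v5 ∘ v4
w(w(v1, v2), w(w(v3, v5), v4)) collapses to v1 ∘ v2 ∘ v3 ∘ v5 ∘ v4


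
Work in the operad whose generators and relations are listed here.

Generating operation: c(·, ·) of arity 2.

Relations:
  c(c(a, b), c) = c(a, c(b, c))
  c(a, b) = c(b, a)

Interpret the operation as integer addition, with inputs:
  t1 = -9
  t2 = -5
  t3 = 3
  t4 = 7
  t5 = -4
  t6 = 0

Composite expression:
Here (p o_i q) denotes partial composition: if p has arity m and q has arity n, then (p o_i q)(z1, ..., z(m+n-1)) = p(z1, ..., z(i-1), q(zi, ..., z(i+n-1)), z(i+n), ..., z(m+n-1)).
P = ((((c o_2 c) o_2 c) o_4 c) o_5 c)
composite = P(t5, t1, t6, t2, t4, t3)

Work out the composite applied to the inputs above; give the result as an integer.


-8

c(t1, t6) = -9
c(t4, t3) = 10
c(t2, c(t4, t3)) = 5
c(c(t1, t6), c(t2, c(t4, t3))) = -4
c(t5, c(c(t1, t6), c(t2, c(t4, t3)))) = -8


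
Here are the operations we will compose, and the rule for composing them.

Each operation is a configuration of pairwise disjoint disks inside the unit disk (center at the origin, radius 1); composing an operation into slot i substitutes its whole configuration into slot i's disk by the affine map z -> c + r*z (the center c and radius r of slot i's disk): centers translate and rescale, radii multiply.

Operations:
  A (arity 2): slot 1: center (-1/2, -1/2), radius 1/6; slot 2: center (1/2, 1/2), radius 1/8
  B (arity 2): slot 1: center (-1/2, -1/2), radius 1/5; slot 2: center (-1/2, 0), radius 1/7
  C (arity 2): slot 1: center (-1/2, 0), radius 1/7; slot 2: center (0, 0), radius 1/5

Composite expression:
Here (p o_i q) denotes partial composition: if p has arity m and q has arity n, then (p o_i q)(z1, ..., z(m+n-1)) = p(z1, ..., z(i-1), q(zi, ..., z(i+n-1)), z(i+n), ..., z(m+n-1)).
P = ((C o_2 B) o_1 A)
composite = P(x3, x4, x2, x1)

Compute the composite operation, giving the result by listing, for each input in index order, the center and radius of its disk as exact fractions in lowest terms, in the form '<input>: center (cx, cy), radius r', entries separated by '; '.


x1: center (-1/10, 0), radius 1/35; x2: center (-1/10, -1/10), radius 1/25; x3: center (-4/7, -1/14), radius 1/42; x4: center (-3/7, 1/14), radius 1/56

Affine substitution under C: radii multiply and x-centers shift.
input x3: composing its 2 substitution steps yields center (-4/7, -1/14), radius 1/42
input x4: composing its 2 substitution steps yields center (-3/7, 1/14), radius 1/56
input x2: composing its 2 substitution steps yields center (-1/10, -1/10), radius 1/25
input x1: composing its 2 substitution steps yields center (-1/10, 0), radius 1/35


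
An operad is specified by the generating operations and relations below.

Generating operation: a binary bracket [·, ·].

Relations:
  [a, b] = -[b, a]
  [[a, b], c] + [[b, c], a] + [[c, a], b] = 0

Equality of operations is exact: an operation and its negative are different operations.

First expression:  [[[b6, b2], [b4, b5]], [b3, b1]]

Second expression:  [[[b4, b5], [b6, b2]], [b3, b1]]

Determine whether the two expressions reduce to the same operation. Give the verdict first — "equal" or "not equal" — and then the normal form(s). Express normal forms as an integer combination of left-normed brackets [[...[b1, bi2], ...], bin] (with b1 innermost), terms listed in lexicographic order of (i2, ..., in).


not equal; the first gives -[[[[[b1, b3], b2], b6], b4], b5] + [[[[[b1, b3], b2], b6], b5], b4] + [[[[[b1, b3], b4], b5], b2], b6] - [[[[[b1, b3], b4], b5], b6], b2] - [[[[[b1, b3], b5], b4], b2], b6] + [[[[[b1, b3], b5], b4], b6], b2] + [[[[[b1, b3], b6], b2], b4], b5] - [[[[[b1, b3], b6], b2], b5], b4] and the second [[[[[b1, b3], b2], b6], b4], b5] - [[[[[b1, b3], b2], b6], b5], b4] - [[[[[b1, b3], b4], b5], b2], b6] + [[[[[b1, b3], b4], b5], b6], b2] + [[[[[b1, b3], b5], b4], b2], b6] - [[[[[b1, b3], b5], b4], b6], b2] - [[[[[b1, b3], b6], b2], b4], b5] + [[[[[b1, b3], b6], b2], b5], b4]

Normal form of the first expression: -[[[[[b1, b3], b2], b6], b4], b5] + [[[[[b1, b3], b2], b6], b5], b4] + [[[[[b1, b3], b4], b5], b2], b6] - [[[[[b1, b3], b4], b5], b6], b2] - [[[[[b1, b3], b5], b4], b2], b6] + [[[[[b1, b3], b5], b4], b6], b2] + [[[[[b1, b3], b6], b2], b4], b5] - [[[[[b1, b3], b6], b2], b5], b4]
Normal form of the second expression: [[[[[b1, b3], b2], b6], b4], b5] - [[[[[b1, b3], b2], b6], b5], b4] - [[[[[b1, b3], b4], b5], b2], b6] + [[[[[b1, b3], b4], b5], b6], b2] + [[[[[b1, b3], b5], b4], b2], b6] - [[[[[b1, b3], b5], b4], b6], b2] - [[[[[b1, b3], b6], b2], b4], b5] + [[[[[b1, b3], b6], b2], b5], b4]
Distinct normal forms: not equal.
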